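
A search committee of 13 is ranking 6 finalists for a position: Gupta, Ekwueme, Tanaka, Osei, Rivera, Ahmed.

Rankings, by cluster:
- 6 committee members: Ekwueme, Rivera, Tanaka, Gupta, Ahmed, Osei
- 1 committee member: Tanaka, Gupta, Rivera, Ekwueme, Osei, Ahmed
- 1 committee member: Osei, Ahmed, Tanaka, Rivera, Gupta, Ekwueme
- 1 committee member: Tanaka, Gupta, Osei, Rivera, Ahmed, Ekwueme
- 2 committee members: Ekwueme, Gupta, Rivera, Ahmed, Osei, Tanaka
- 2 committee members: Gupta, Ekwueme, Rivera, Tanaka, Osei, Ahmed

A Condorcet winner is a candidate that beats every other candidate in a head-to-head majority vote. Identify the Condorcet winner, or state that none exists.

Check each pair by majority over 13 ballots:
Gupta vs Ekwueme: Gupta preferred on 1+1+1+2 = 5 ballots; Ekwueme wins 8–5.
Gupta vs Tanaka: 4 to 9, Tanaka.
Gupta vs Osei: Gupta preferred on 6+1+1+2+2 = 12 ballots; Gupta wins 12–1.
Gupta vs Rivera: 1+1+2+2 = 6 for Gupta, 7 for Rivera — Rivera by 7–6.
Gupta vs Ahmed: Gupta preferred on 6+1+1+2+2 = 12 ballots; Gupta wins 12–1.
Ekwueme vs Tanaka: 6+2+2 = 10 for Ekwueme, 3 for Tanaka — Ekwueme by 10–3.
Ekwueme vs Osei: 6+1+2+2 = 11 for Ekwueme, 2 for Osei — Ekwueme by 11–2.
Ekwueme vs Rivera: Ekwueme is ranked higher on 6+2+2 = 10 ballots, Rivera on 3. Ekwueme wins 10–3.
Ekwueme vs Ahmed: 11 to 2, Ekwueme.
Tanaka vs Osei: Tanaka is ranked higher on 6+1+1+2 = 10 ballots, Osei on 3. Tanaka wins 10–3.
Tanaka vs Rivera: 3 to 10, Rivera.
Tanaka vs Ahmed: 6+1+1+2 = 10 for Tanaka, 3 for Ahmed — Tanaka by 10–3.
Osei vs Rivera: 1+1 = 2 for Osei, 11 for Rivera — Rivera by 11–2.
Osei vs Ahmed: 1+1+1+2 = 5 for Osei, 8 for Ahmed — Ahmed by 8–5.
Rivera vs Ahmed: Rivera preferred on 6+1+1+2+2 = 12 ballots; Rivera wins 12–1.
Only Ekwueme has no losses; Ekwueme is the Condorcet winner.

Ekwueme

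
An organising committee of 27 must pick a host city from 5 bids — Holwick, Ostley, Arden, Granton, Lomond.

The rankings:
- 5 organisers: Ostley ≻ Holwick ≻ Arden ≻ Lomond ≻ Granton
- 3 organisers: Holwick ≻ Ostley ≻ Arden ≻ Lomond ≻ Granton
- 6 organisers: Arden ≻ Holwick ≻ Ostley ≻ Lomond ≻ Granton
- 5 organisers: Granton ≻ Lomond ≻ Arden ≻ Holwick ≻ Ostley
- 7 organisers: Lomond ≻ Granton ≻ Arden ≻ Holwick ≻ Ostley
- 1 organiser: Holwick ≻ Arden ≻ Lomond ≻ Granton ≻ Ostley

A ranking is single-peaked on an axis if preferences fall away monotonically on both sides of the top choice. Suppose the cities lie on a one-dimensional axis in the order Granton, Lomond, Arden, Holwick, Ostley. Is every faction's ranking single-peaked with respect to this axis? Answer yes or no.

yes

Axis positions: Granton=1, Lomond=2, Arden=3, Holwick=4, Ostley=5.
Faction 1 (peak Ostley at position 5): ranking walks positions 5-4-3-2-1, expanding outward from the peak — single-peaked.
Faction 2 (peak Holwick at position 4): ranking walks positions 4-5-3-2-1, expanding outward from the peak — single-peaked.
Faction 3 (peak Arden at position 3): ranking walks positions 3-4-5-2-1, expanding outward from the peak — single-peaked.
Faction 4 (peak Granton at position 1): ranking walks positions 1-2-3-4-5, expanding outward from the peak — single-peaked.
Faction 5 (peak Lomond at position 2): ranking walks positions 2-1-3-4-5, expanding outward from the peak — single-peaked.
Faction 6 (peak Holwick at position 4): ranking walks positions 4-3-2-1-5, expanding outward from the peak — single-peaked.
Every ranking is single-peaked on this axis.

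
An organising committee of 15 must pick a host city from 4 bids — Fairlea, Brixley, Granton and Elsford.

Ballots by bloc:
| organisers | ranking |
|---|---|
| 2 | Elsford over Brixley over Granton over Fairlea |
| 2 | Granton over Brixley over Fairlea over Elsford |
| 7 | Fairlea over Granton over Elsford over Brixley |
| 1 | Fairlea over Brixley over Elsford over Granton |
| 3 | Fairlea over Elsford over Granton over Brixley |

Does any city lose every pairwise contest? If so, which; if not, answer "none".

Pairwise majorities:
Fairlea vs Brixley: Fairlea is ranked higher on 7+1+3 = 11 ballots, Brixley on 4. Fairlea wins 11–4.
Fairlea vs Granton: 7+1+3 = 11 for Fairlea, 4 for Granton — Fairlea by 11–4.
Fairlea vs Elsford: 2+7+1+3 = 13 for Fairlea, 2 for Elsford — Fairlea by 13–2.
Brixley vs Granton: 2+1 = 3 for Brixley, 12 for Granton — Granton by 12–3.
Brixley vs Elsford: Brixley is ranked higher on 2+1 = 3 ballots, Elsford on 12. Elsford wins 12–3.
Granton vs Elsford: Granton wins 9–6.
Brixley loses to every other city — it is the Condorcet loser.

Brixley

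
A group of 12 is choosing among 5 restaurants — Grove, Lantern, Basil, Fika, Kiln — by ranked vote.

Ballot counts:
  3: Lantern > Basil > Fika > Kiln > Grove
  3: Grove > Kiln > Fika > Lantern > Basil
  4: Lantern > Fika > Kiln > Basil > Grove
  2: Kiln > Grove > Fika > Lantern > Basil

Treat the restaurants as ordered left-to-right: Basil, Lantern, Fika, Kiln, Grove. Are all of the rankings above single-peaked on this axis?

yes

Axis positions: Basil=1, Lantern=2, Fika=3, Kiln=4, Grove=5.
Bloc 1 (peak Lantern at position 2): ranking walks positions 2-1-3-4-5, expanding outward from the peak — single-peaked.
Bloc 2 (peak Grove at position 5): ranking walks positions 5-4-3-2-1, expanding outward from the peak — single-peaked.
Bloc 3 (peak Lantern at position 2): ranking walks positions 2-3-4-1-5, expanding outward from the peak — single-peaked.
Bloc 4 (peak Kiln at position 4): ranking walks positions 4-5-3-2-1, expanding outward from the peak — single-peaked.
Every ranking is single-peaked on this axis.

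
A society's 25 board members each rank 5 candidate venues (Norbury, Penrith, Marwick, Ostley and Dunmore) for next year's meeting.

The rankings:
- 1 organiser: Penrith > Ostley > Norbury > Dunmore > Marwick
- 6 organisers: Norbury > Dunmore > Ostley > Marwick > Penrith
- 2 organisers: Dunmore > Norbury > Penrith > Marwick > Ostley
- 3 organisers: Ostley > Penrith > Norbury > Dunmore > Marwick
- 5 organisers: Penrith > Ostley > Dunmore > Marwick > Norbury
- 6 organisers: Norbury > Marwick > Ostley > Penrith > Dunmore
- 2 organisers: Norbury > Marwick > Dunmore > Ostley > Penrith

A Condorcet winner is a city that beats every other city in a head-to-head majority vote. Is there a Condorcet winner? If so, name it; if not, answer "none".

Head-to-head results (25 organisers):
Norbury vs Penrith: Norbury preferred on 6+2+6+2 = 16 ballots; Norbury wins 16–9.
Norbury vs Marwick: Norbury wins 20–5.
Norbury vs Ostley: Norbury preferred on 6+2+6+2 = 16 ballots; Norbury wins 16–9.
Norbury–Dunmore: Norbury 18–7.
Penrith vs Marwick: Penrith is ranked higher on 1+2+3+5 = 11 ballots, Marwick on 14. Marwick wins 14–11.
Penrith vs Ostley: 1+2+5 = 8 for Penrith, 17 for Ostley — Ostley by 17–8.
Penrith vs Dunmore: Penrith preferred on 1+3+5+6 = 15 ballots; Penrith wins 15–10.
Marwick vs Ostley: 10 to 15, Ostley.
Marwick vs Dunmore: Marwick preferred on 6+2 = 8 ballots; Dunmore wins 17–8.
Ostley vs Dunmore: Ostley, 15–10.
Norbury wins every pairwise contest, so Norbury is the Condorcet winner.

Norbury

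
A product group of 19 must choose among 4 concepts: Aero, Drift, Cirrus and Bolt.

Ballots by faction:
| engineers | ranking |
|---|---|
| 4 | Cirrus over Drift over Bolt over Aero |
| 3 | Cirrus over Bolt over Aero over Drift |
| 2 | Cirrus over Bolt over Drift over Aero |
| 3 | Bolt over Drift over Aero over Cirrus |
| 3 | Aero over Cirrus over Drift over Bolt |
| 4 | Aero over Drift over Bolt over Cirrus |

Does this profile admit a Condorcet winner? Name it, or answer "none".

none

Check each pair by majority over 19 ballots:
Aero vs Drift: Aero is ranked higher on 3+3+4 = 10 ballots, Drift on 9. Aero wins 10–9.
Aero vs Cirrus: 10 to 9, Aero.
Aero vs Bolt: Aero preferred on 3+4 = 7 ballots; Bolt wins 12–7.
Drift vs Cirrus: Drift is ranked higher on 3+4 = 7 ballots, Cirrus on 12. Cirrus wins 12–7.
Drift vs Bolt: Drift preferred on 4+3+4 = 11 ballots; Drift wins 11–8.
Cirrus vs Bolt: 12 to 7, Cirrus.
Every design loses at least once (Aero loses to Bolt; Drift loses to Aero; Cirrus loses to Aero; Bolt loses to Drift). The majority relation contains the cycle Aero → Drift → Bolt → Aero, so there is no Condorcet winner.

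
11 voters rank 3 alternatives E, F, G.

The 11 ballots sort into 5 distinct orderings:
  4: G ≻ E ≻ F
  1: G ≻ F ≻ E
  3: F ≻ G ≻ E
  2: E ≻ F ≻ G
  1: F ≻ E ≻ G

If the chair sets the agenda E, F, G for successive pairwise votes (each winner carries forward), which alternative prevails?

Round 1: E vs F — 6–5, E advances.
Round 2: E vs G — 3–8, G advances.
G survives the agenda.

G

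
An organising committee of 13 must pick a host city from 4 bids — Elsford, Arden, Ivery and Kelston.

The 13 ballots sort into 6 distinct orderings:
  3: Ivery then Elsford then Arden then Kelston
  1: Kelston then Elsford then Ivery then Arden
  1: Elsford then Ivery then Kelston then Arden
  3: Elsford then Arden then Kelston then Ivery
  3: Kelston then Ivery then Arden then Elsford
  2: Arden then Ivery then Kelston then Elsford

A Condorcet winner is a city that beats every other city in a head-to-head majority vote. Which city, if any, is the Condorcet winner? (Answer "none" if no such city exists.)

none

Head-to-head results (13 organisers):
Elsford vs Arden: Elsford is ranked higher on 3+1+1+3 = 8 ballots, Arden on 5. Elsford wins 8–5.
Elsford vs Ivery: Elsford is ranked higher on 1+1+3 = 5 ballots, Ivery on 8. Ivery wins 8–5.
Elsford–Kelston: Elsford 7–6.
Arden–Ivery: Ivery 8–5.
Arden vs Kelston: Arden preferred on 3+3+2 = 8 ballots; Arden wins 8–5.
Ivery vs Kelston: Ivery preferred on 3+1+2 = 6 ballots; Kelston wins 7–6.
Each city drops at least one matchup (Elsford loses to Ivery; Arden loses to Elsford; Ivery loses to Kelston; Kelston loses to Elsford); the cycle Elsford beats Kelston beats Ivery beats Elsford rules out a Condorcet winner.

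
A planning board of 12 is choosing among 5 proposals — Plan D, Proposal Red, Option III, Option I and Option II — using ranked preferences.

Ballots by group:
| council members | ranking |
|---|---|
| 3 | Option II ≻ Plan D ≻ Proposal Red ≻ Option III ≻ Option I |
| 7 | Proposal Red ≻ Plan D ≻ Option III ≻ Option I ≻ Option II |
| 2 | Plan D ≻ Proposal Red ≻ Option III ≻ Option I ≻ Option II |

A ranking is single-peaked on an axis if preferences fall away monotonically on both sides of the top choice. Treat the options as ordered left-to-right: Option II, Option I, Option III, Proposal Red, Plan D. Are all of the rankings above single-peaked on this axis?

Axis positions: Option II=1, Option I=2, Option III=3, Proposal Red=4, Plan D=5.
Group 1: ranking walks positions 1-5-4-3-2; Plan D is ranked above Option I even though Option I lies between Plan D and the peak Option II on the axis — preferences dip and rise again. Not single-peaked.
Group 2 (peak Proposal Red at position 4): ranking walks positions 4-5-3-2-1, expanding outward from the peak — single-peaked.
Group 3 (peak Plan D at position 5): ranking walks positions 5-4-3-2-1, expanding outward from the peak — single-peaked.
Group 1 violates single-peakedness, so the profile is not single-peaked on this axis.

no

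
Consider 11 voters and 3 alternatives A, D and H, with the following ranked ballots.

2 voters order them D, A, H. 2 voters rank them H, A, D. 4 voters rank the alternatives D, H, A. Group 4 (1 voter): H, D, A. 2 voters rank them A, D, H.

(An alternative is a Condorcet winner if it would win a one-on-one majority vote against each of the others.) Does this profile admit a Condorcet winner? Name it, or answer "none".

Check each pair by majority over 11 ballots:
A vs D: 4 to 7, D.
A vs H: 2+2 = 4 for A, 7 for H — H by 7–4.
D vs H: D is ranked higher on 2+4+2 = 8 ballots, H on 3. D wins 8–3.
D defeats every rival head-to-head and is the Condorcet winner.

D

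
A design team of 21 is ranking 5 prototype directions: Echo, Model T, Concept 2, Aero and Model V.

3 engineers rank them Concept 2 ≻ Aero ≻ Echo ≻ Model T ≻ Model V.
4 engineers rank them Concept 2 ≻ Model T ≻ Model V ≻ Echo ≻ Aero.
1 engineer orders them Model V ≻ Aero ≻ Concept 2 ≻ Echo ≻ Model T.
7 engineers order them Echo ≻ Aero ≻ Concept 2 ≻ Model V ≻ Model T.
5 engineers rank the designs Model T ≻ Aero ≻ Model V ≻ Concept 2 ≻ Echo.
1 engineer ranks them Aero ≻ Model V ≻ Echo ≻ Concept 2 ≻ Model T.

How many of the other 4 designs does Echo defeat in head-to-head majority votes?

Echo against each rival (21 engineers):
Echo vs Model T: 3+1+7+1 = 12 for Echo, 9 for Model T — Echo by 12–9.
Echo–Concept 2: Concept 2 13–8.
Echo vs Aero: Echo wins 11–10.
Echo vs Model V: 10 to 11, Model V.
Echo beats Model T, Aero; loses to Concept 2, Model V — 2 pairwise wins.

2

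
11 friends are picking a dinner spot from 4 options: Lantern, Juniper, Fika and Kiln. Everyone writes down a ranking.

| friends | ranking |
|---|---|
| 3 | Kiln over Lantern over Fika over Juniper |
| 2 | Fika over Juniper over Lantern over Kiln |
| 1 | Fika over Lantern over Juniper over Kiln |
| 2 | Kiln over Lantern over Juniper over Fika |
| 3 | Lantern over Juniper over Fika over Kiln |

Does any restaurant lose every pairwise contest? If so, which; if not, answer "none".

Kiln

Pairwise majorities:
Lantern vs Juniper: 9 to 2, Lantern.
Lantern–Fika: Lantern 8–3.
Lantern vs Kiln: Lantern, 6–5.
Juniper vs Fika: Fika wins 6–5.
Juniper vs Kiln: Juniper, 6–5.
Fika vs Kiln: Fika, 6–5.
Only Kiln has no wins; Kiln is the Condorcet loser.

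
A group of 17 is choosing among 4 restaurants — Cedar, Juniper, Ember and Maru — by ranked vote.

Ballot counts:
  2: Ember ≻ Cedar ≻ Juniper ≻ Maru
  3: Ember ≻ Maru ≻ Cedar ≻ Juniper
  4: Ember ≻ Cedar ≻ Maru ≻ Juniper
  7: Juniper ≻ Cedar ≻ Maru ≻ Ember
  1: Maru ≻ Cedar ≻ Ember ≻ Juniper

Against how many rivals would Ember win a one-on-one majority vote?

Ember against each rival (17 friends):
Ember–Cedar: Ember 9–8.
Ember vs Juniper: Ember wins 10–7.
Ember vs Maru: 9 to 8, Ember.
Ember beats Cedar, Juniper, Maru — 3 pairwise wins.

3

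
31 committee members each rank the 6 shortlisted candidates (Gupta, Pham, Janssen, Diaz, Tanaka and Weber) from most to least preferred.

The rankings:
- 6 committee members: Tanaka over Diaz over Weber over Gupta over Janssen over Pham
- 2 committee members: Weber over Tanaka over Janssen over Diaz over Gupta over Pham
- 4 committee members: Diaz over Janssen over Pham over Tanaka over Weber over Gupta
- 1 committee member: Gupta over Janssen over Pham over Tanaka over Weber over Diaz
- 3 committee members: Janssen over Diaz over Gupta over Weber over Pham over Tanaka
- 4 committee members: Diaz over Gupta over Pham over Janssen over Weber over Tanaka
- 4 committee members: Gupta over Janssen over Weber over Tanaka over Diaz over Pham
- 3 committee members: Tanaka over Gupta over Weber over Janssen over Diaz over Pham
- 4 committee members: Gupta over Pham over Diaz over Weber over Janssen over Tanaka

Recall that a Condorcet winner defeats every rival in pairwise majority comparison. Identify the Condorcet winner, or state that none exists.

none

Check each pair by majority over 31 ballots:
Gupta–Pham: Gupta 27–4.
Gupta–Janssen: Gupta 22–9.
Gupta vs Diaz: Diaz wins 19–12.
Gupta–Tanaka: Gupta 16–15.
Gupta vs Weber: Gupta wins 19–12.
Pham vs Janssen: Janssen, 23–8.
Pham vs Diaz: Diaz wins 26–5.
Pham vs Tanaka: Pham wins 16–15.
Pham vs Weber: Weber, 18–13.
Janssen–Diaz: Diaz 18–13.
Janssen vs Tanaka: Janssen wins 20–11.
Janssen–Weber: Janssen 16–15.
Diaz vs Tanaka: Tanaka wins 16–15.
Diaz vs Weber: Diaz wins 21–10.
Tanaka vs Weber: Weber wins 17–14.
Every candidate loses at least once (Gupta loses to Diaz; Pham loses to Gupta; Janssen loses to Gupta; Diaz loses to Tanaka; Tanaka loses to Gupta; Weber loses to Gupta). The majority relation contains the cycle Gupta beats Tanaka beats Diaz beats Gupta, so there is no Condorcet winner.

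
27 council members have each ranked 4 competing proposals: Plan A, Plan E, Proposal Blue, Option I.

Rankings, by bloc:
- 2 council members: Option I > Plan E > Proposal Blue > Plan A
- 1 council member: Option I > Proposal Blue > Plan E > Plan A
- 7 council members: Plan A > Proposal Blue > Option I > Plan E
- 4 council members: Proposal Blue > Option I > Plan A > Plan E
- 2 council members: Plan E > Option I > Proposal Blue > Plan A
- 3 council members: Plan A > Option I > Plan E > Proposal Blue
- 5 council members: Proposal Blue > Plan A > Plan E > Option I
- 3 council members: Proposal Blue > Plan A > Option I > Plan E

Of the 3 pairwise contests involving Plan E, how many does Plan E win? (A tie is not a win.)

0

Plan E against each rival (27 council members):
Plan E vs Plan A: Plan E is ranked higher on 2+1+2 = 5 ballots, Plan A on 22. Plan A wins 22–5.
Plan E vs Proposal Blue: Proposal Blue, 20–7.
Plan E vs Option I: 2+5 = 7 for Plan E, 20 for Option I — Option I by 20–7.
Plan E beats no one; loses to Plan A, Proposal Blue, Option I — 0 pairwise wins.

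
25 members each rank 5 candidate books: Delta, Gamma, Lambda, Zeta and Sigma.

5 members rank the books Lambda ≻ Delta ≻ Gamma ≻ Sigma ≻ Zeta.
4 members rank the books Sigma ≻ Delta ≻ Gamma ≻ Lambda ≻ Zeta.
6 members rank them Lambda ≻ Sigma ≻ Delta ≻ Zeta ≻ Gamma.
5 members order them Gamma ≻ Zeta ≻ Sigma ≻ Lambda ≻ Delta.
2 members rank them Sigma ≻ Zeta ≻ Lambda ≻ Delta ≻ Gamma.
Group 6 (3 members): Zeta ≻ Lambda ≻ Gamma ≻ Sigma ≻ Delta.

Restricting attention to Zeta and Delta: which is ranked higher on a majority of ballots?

Ballots ranking Zeta above Delta: 5 + 2 + 3 = 10.
Ballots ranking Delta above Zeta: 25 − 10 = 15.
Delta wins the head-to-head 15–10.

Delta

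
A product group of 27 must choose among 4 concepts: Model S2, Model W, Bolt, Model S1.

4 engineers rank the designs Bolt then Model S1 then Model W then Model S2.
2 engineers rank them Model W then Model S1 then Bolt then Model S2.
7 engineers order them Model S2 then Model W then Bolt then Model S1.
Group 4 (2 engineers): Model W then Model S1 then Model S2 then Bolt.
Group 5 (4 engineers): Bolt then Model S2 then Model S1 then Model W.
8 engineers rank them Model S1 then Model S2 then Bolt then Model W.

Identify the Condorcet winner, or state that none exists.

Head-to-head results (27 engineers):
Model S2 vs Model W: Model S2, 19–8.
Model S2 vs Bolt: Model S2 wins 17–10.
Model S2 vs Model S1: Model S2 preferred on 7+4 = 11 ballots; Model S1 wins 16–11.
Model W vs Bolt: Model W preferred on 2+7+2 = 11 ballots; Bolt wins 16–11.
Model W vs Model S1: Model S1, 16–11.
Bolt vs Model S1: Bolt wins 15–12.
No design is unbeaten: Model S2 loses to Model S1; Model W loses to Model S2; Bolt loses to Model S2; Model S1 loses to Bolt. In particular Model S2 → Bolt → Model S1 → Model S2 is a majority cycle — no Condorcet winner exists.

none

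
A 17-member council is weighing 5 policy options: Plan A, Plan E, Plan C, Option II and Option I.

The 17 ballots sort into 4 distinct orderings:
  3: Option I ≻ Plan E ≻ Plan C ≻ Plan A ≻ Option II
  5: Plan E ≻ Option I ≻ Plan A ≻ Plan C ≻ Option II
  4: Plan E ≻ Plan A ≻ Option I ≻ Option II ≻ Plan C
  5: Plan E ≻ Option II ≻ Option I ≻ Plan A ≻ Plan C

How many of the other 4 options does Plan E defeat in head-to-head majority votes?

Plan E against each rival (17 council members):
Plan E vs Plan A: Plan E is ranked higher on 3+5+4+5 = 17 ballots, Plan A on 0. Plan E wins 17–0.
Plan E vs Plan C: Plan E, 17–0.
Plan E vs Option II: 17 to 0, Plan E.
Plan E vs Option I: 5+4+5 = 14 for Plan E, 3 for Option I — Plan E by 14–3.
Plan E beats Plan A, Plan C, Option II, Option I — 4 pairwise wins.

4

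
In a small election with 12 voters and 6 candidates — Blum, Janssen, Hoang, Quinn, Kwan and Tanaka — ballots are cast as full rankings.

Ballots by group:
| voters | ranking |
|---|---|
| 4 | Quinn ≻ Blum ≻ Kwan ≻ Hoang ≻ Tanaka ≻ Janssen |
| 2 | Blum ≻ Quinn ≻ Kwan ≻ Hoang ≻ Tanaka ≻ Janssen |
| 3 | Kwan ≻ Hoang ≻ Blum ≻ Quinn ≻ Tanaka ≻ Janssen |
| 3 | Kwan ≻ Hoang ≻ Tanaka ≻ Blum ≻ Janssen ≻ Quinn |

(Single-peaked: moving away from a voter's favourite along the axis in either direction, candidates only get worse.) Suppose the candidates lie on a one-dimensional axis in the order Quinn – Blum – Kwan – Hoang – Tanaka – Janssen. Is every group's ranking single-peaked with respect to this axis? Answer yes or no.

Axis positions: Quinn=1, Blum=2, Kwan=3, Hoang=4, Tanaka=5, Janssen=6.
Group 1 (peak Quinn at position 1): ranking walks positions 1-2-3-4-5-6, expanding outward from the peak — single-peaked.
Group 2 (peak Blum at position 2): ranking walks positions 2-1-3-4-5-6, expanding outward from the peak — single-peaked.
Group 3 (peak Kwan at position 3): ranking walks positions 3-4-2-1-5-6, expanding outward from the peak — single-peaked.
Group 4 (peak Kwan at position 3): ranking walks positions 3-4-5-2-6-1, expanding outward from the peak — single-peaked.
Every ranking is single-peaked on this axis.

yes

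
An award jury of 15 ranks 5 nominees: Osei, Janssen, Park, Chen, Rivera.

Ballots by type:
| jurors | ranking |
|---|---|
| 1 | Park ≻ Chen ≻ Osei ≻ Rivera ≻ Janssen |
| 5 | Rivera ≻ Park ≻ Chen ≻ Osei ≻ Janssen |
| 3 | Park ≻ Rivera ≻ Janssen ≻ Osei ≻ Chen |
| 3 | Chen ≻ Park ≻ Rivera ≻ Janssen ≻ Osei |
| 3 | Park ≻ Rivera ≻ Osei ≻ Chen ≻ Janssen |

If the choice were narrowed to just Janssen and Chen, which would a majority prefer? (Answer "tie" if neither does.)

Ballots ranking Janssen above Chen: 3.
Ballots ranking Chen above Janssen: 15 − 3 = 12.
Chen wins the head-to-head 12–3.

Chen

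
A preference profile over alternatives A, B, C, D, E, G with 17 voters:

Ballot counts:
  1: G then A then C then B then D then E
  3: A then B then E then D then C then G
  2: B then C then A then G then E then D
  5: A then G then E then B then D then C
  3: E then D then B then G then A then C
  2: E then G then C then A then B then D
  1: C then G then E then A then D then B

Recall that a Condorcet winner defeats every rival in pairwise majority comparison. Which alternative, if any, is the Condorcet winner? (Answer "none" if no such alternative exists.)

A

Pairwise majorities:
A vs B: A is ranked higher on 1+3+5+2+1 = 12 ballots, B on 5. A wins 12–5.
A vs C: 12 to 5, A.
A vs D: A is ranked higher on 1+3+2+5+2+1 = 14 ballots, D on 3. A wins 14–3.
A vs E: A is ranked higher on 1+3+2+5 = 11 ballots, E on 6. A wins 11–6.
A vs G: 3+2+5 = 10 for A, 7 for G — A by 10–7.
B vs C: B preferred on 3+2+5+3 = 13 ballots; B wins 13–4.
B vs D: B preferred on 1+3+2+5+2 = 13 ballots; B wins 13–4.
B vs E: B preferred on 1+3+2 = 6 ballots; E wins 11–6.
B vs G: 8 to 9, G.
C vs D: 6 to 11, D.
C vs E: C preferred on 1+2+1 = 4 ballots; E wins 13–4.
C vs G: C is ranked higher on 3+2+1 = 6 ballots, G on 11. G wins 11–6.
D vs E: D preferred on 1 ballot; E wins 16–1.
D vs G: 3+3 = 6 for D, 11 for G — G by 11–6.
E vs G: 3+3+2 = 8 for E, 9 for G — G by 9–8.
A defeats every rival head-to-head and is the Condorcet winner.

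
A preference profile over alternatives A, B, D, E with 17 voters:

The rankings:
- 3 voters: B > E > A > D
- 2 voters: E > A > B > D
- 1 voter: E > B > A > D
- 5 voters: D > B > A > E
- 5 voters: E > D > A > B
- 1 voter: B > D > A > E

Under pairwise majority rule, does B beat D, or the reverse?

D

Ballots ranking B above D: 3 + 2 + 1 + 1 = 7.
Ballots ranking D above B: 17 − 7 = 10.
D wins the head-to-head 10–7.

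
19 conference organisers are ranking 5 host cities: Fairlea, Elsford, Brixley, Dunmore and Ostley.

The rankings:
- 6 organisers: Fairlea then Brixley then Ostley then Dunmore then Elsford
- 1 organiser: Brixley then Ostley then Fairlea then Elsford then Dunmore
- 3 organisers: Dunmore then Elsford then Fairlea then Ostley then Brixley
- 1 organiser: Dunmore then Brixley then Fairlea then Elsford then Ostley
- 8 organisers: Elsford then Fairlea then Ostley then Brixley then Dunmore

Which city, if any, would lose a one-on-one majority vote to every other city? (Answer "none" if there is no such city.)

Pairwise majorities:
Fairlea vs Elsford: Elsford wins 11–8.
Fairlea–Brixley: Fairlea 17–2.
Fairlea vs Dunmore: Fairlea, 15–4.
Fairlea vs Ostley: Fairlea, 18–1.
Elsford–Brixley: Elsford 11–8.
Elsford vs Dunmore: Elsford is ranked higher on 1+8 = 9 ballots, Dunmore on 10. Dunmore wins 10–9.
Elsford vs Ostley: Elsford wins 12–7.
Brixley vs Dunmore: Brixley, 15–4.
Brixley vs Ostley: Ostley, 11–8.
Dunmore vs Ostley: Ostley wins 15–4.
Each city has at least one pairwise win (Fairlea beats Brixley; Elsford beats Fairlea; Brixley beats Dunmore; Dunmore beats Elsford; Ostley beats Brixley) — no Condorcet loser.

none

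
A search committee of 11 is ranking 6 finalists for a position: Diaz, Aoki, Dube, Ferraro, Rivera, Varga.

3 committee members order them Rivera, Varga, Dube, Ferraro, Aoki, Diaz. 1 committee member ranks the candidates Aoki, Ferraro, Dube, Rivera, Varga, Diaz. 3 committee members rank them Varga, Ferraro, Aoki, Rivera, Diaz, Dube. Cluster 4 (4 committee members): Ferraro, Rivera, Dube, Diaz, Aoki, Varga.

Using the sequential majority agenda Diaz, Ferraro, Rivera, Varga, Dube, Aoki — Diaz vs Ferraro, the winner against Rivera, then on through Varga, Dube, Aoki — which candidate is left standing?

Varga

Round 1: Diaz vs Ferraro — 0–11, Ferraro advances.
Round 2: Ferraro vs Rivera — 8–3, Ferraro advances.
Round 3: Ferraro vs Varga — 5–6, Varga advances.
Round 4: Varga vs Dube — 6–5, Varga advances.
Round 5: Varga vs Aoki — 6–5, Varga advances.
The agenda winner is Varga.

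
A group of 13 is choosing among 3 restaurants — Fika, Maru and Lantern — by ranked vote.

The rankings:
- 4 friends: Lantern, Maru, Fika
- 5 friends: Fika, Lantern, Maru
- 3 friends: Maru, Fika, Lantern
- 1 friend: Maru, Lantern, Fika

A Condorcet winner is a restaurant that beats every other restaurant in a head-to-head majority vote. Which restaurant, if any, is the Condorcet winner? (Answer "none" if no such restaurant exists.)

none

Head-to-head results (13 friends):
Fika vs Maru: 5 to 8, Maru.
Fika vs Lantern: Fika is ranked higher on 5+3 = 8 ballots, Lantern on 5. Fika wins 8–5.
Maru vs Lantern: Maru preferred on 3+1 = 4 ballots; Lantern wins 9–4.
Every restaurant loses at least once (Fika loses to Maru; Maru loses to Lantern; Lantern loses to Fika). The majority relation contains the cycle Fika beats Lantern beats Maru beats Fika, so there is no Condorcet winner.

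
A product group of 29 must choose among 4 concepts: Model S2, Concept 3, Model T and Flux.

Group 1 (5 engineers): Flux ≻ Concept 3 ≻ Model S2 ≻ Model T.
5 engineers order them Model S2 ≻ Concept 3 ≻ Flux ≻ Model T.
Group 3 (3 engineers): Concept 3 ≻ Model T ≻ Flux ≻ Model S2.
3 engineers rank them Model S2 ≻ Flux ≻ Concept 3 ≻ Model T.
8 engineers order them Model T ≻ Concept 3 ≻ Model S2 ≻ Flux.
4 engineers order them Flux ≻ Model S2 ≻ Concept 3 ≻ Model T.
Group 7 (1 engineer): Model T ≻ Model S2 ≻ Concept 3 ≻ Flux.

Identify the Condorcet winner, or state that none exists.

Pairwise majorities:
Model S2 vs Concept 3: Concept 3 wins 16–13.
Model S2 vs Model T: Model S2 wins 17–12.
Model S2–Flux: Model S2 17–12.
Concept 3 vs Model T: Concept 3, 20–9.
Concept 3 vs Flux: Concept 3, 17–12.
Model T vs Flux: Model T is ranked higher on 3+8+1 = 12 ballots, Flux on 17. Flux wins 17–12.
Concept 3 wins every pairwise contest, so Concept 3 is the Condorcet winner.

Concept 3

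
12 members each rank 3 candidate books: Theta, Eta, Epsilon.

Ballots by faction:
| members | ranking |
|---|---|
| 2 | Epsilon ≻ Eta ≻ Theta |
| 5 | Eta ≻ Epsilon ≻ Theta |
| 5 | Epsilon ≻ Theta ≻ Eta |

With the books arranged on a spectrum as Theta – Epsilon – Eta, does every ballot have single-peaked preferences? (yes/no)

yes

Axis positions: Theta=1, Epsilon=2, Eta=3.
Faction 1 (peak Epsilon at position 2): ranking walks positions 2-3-1, expanding outward from the peak — single-peaked.
Faction 2 (peak Eta at position 3): ranking walks positions 3-2-1, expanding outward from the peak — single-peaked.
Faction 3 (peak Epsilon at position 2): ranking walks positions 2-1-3, expanding outward from the peak — single-peaked.
Every ranking is single-peaked on this axis.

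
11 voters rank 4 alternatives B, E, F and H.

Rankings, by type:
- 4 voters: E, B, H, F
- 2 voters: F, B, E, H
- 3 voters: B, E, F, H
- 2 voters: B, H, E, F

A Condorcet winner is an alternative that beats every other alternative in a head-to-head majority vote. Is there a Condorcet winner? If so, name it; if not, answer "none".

B

Check each pair by majority over 11 ballots:
B vs E: 2+3+2 = 7 for B, 4 for E — B by 7–4.
B vs F: 9 to 2, B.
B vs H: B is ranked higher on 4+2+3+2 = 11 ballots, H on 0. B wins 11–0.
E vs F: E is ranked higher on 4+3+2 = 9 ballots, F on 2. E wins 9–2.
E vs H: 9 to 2, E.
F vs H: 2+3 = 5 for F, 6 for H — H by 6–5.
B wins every pairwise contest, so B is the Condorcet winner.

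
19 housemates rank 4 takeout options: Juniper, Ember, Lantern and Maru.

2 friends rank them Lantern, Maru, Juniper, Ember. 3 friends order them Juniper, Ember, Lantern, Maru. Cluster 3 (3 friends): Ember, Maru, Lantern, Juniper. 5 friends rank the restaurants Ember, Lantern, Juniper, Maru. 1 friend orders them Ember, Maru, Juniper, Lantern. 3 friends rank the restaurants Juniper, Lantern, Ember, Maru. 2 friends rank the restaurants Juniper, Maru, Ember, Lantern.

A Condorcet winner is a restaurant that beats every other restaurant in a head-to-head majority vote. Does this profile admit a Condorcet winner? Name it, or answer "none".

Pairwise majorities:
Juniper vs Ember: Juniper wins 10–9.
Juniper–Lantern: Lantern 10–9.
Juniper–Maru: Juniper 13–6.
Ember vs Lantern: Ember, 14–5.
Ember vs Maru: Ember, 15–4.
Lantern vs Maru: Lantern, 13–6.
Every restaurant loses at least once (Juniper loses to Lantern; Ember loses to Juniper; Lantern loses to Ember; Maru loses to Juniper). The majority relation contains the cycle Juniper beats Ember beats Lantern beats Juniper, so there is no Condorcet winner.

none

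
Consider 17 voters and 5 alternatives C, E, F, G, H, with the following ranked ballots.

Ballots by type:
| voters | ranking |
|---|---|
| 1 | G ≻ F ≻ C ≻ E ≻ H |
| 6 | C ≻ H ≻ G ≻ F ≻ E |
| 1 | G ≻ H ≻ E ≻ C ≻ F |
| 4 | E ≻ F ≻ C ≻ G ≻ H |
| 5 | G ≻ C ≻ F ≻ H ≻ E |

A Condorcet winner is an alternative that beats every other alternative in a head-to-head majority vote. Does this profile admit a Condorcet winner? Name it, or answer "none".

C

Check each pair by majority over 17 ballots:
C vs E: C is ranked higher on 1+6+5 = 12 ballots, E on 5. C wins 12–5.
C vs F: C preferred on 6+1+5 = 12 ballots; C wins 12–5.
C vs G: 6+4 = 10 for C, 7 for G — C by 10–7.
C vs H: 16 to 1, C.
E vs F: E preferred on 1+4 = 5 ballots; F wins 12–5.
E vs G: 4 to 13, G.
E vs H: 5 to 12, H.
F vs G: 4 for F, 13 for G — G by 13–4.
F vs H: 1+4+5 = 10 for F, 7 for H — F by 10–7.
G vs H: 1+1+4+5 = 11 for G, 6 for H — G by 11–6.
C wins every pairwise contest, so C is the Condorcet winner.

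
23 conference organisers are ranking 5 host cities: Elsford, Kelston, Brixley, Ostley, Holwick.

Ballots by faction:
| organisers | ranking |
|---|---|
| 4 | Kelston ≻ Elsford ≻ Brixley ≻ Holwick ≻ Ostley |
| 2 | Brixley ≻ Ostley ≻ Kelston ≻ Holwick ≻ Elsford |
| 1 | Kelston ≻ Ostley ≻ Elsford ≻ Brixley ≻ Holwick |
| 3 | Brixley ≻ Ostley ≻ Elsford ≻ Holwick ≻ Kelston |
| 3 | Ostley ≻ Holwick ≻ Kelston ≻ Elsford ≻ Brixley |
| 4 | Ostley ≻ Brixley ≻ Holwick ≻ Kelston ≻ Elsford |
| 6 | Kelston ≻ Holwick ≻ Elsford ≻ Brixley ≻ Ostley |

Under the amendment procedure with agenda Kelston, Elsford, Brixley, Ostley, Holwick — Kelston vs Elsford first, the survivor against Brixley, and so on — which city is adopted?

Ostley

Round 1: Kelston vs Elsford — 20–3, Kelston advances.
Round 2: Kelston vs Brixley — 14–9, Kelston advances.
Round 3: Kelston vs Ostley — 11–12, Ostley advances.
Round 4: Ostley vs Holwick — 13–10, Ostley advances.
The agenda winner is Ostley.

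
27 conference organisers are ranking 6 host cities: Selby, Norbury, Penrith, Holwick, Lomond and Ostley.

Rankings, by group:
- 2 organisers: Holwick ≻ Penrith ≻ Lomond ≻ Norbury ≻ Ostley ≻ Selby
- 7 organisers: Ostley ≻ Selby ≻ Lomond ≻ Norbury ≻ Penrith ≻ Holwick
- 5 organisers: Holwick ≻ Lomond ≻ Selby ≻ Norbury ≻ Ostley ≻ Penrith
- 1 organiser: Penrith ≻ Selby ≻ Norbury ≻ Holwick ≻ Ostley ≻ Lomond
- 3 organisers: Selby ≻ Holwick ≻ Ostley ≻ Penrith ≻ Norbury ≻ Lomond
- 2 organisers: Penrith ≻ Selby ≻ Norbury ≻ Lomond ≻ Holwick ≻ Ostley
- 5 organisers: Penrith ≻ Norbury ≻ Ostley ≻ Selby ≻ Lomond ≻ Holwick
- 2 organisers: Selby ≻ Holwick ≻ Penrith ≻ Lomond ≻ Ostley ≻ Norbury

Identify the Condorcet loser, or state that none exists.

Head-to-head results (27 organisers):
Selby vs Norbury: Selby, 20–7.
Selby vs Penrith: 17 to 10, Selby.
Selby vs Holwick: 20 to 7, Selby.
Selby–Lomond: Selby 20–7.
Selby vs Ostley: Ostley, 14–13.
Norbury vs Penrith: Norbury is ranked higher on 7+5 = 12 ballots, Penrith on 15. Penrith wins 15–12.
Norbury vs Holwick: 15 to 12, Norbury.
Norbury vs Lomond: Norbury is ranked higher on 1+3+2+5 = 11 ballots, Lomond on 16. Lomond wins 16–11.
Norbury vs Ostley: Norbury, 15–12.
Penrith vs Holwick: Penrith preferred on 7+1+2+5 = 15 ballots; Penrith wins 15–12.
Penrith vs Lomond: Penrith wins 15–12.
Penrith vs Ostley: 2+1+2+5+2 = 12 for Penrith, 15 for Ostley — Ostley by 15–12.
Holwick vs Lomond: Lomond wins 14–13.
Holwick vs Ostley: Holwick, 15–12.
Lomond vs Ostley: 2+5+2+2 = 11 for Lomond, 16 for Ostley — Ostley by 16–11.
Every city wins at least one matchup (Selby beats Norbury; Norbury beats Holwick; Penrith beats Norbury; Holwick beats Ostley; Lomond beats Norbury; Ostley beats Selby), so there is no Condorcet loser.

none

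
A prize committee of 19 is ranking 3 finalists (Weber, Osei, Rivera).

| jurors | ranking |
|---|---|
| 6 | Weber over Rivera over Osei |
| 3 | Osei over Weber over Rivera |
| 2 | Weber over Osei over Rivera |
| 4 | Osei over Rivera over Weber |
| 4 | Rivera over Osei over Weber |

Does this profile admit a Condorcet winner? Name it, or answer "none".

none

Head-to-head results (19 jurors):
Weber–Osei: Osei 11–8.
Weber–Rivera: Weber 11–8.
Osei vs Rivera: Rivera wins 10–9.
Every nominee loses at least once (Weber loses to Osei; Osei loses to Rivera; Rivera loses to Weber). The majority relation contains the cycle Weber beats Rivera beats Osei beats Weber, so there is no Condorcet winner.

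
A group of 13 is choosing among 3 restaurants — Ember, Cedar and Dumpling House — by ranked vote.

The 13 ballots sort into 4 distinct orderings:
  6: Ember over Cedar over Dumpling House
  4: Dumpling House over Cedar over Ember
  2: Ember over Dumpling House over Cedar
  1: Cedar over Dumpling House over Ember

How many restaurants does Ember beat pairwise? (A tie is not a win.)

Ember against each rival (13 friends):
Ember vs Cedar: Ember wins 8–5.
Ember vs Dumpling House: Ember preferred on 6+2 = 8 ballots; Ember wins 8–5.
Ember beats Cedar, Dumpling House — 2 pairwise wins.

2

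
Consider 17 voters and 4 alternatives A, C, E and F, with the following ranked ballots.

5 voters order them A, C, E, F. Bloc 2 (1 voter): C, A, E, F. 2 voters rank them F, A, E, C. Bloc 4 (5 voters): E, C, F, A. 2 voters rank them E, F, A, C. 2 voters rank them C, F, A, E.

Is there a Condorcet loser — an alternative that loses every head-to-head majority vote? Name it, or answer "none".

none

Pairwise majorities:
A vs C: A, 9–8.
A vs E: 5+1+2+2 = 10 for A, 7 for E — A by 10–7.
A vs F: 5+1 = 6 for A, 11 for F — F by 11–6.
C vs E: E wins 9–8.
C vs F: 5+1+5+2 = 13 for C, 4 for F — C by 13–4.
E vs F: E, 13–4.
Each alternative has at least one pairwise win (A beats C; C beats F; E beats C; F beats A) — no Condorcet loser.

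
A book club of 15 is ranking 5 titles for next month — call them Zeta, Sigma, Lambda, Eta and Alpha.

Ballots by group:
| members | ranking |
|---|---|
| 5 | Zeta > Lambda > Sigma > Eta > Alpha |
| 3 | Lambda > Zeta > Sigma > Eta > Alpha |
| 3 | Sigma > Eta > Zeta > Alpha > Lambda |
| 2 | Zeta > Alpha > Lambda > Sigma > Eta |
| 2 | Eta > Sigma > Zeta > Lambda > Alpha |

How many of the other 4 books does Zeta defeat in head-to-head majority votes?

4

Zeta against each rival (15 members):
Zeta vs Sigma: Zeta, 10–5.
Zeta–Lambda: Zeta 12–3.
Zeta vs Eta: 10 to 5, Zeta.
Zeta vs Alpha: Zeta, 15–0.
Zeta beats Sigma, Lambda, Eta, Alpha — 4 pairwise wins.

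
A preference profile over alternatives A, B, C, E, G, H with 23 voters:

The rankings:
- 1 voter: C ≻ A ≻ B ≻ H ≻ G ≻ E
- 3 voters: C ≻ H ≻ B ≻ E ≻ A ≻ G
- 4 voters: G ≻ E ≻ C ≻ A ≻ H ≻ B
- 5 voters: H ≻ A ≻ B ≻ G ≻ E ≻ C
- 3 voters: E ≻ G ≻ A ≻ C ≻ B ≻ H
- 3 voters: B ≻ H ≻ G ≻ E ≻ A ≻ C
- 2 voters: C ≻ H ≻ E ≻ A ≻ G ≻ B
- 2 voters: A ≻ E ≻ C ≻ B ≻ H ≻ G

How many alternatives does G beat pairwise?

G against each rival (23 voters):
G vs A: G preferred on 4+3+3 = 10 ballots; A wins 13–10.
G vs B: B wins 14–9.
G vs C: G, 15–8.
G vs E: G, 13–10.
G vs H: 4+3 = 7 for G, 16 for H — H by 16–7.
G beats C, E; loses to A, B, H — 2 pairwise wins.

2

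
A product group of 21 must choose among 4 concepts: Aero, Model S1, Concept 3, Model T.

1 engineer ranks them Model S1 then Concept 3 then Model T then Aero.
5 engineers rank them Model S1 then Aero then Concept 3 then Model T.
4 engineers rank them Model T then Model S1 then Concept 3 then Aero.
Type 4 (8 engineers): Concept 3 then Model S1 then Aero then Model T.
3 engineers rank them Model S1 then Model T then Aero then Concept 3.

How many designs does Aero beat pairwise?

1

Aero against each rival (21 engineers):
Aero vs Model S1: Model S1 wins 21–0.
Aero vs Concept 3: Concept 3, 13–8.
Aero–Model T: Aero 13–8.
Aero beats Model T; loses to Model S1, Concept 3 — 1 pairwise win.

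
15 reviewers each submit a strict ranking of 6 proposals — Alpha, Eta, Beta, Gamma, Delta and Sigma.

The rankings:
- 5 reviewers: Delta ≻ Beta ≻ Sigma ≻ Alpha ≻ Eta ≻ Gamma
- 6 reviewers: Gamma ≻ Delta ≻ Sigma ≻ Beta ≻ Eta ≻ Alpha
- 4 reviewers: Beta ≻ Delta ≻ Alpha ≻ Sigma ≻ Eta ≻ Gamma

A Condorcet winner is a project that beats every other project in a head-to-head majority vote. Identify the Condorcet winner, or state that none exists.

Delta

Head-to-head results (15 reviewers):
Alpha vs Eta: Alpha wins 9–6.
Alpha–Beta: Beta 15–0.
Alpha vs Gamma: Alpha preferred on 5+4 = 9 ballots; Alpha wins 9–6.
Alpha–Delta: Delta 15–0.
Alpha vs Sigma: 4 to 11, Sigma.
Eta vs Beta: Beta wins 15–0.
Eta–Gamma: Eta 9–6.
Eta vs Delta: Delta, 15–0.
Eta vs Sigma: Eta preferred on 0 ballots; Sigma wins 15–0.
Beta vs Gamma: 5+4 = 9 for Beta, 6 for Gamma — Beta by 9–6.
Beta vs Delta: Delta, 11–4.
Beta vs Sigma: Beta preferred on 5+4 = 9 ballots; Beta wins 9–6.
Gamma vs Delta: 6 for Gamma, 9 for Delta — Delta by 9–6.
Gamma vs Sigma: 6 to 9, Sigma.
Delta vs Sigma: Delta is ranked higher on 5+6+4 = 15 ballots, Sigma on 0. Delta wins 15–0.
Delta beats each of Alpha, Eta, Beta, Gamma, Sigma — Delta is the Condorcet winner.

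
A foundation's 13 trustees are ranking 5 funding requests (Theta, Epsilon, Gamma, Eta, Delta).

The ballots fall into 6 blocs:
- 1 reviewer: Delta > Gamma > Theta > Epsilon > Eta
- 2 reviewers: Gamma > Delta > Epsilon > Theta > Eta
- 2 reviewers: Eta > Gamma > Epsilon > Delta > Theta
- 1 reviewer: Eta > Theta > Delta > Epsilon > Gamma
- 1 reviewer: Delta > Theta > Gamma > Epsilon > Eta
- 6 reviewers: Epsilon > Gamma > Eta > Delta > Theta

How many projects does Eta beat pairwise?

Eta against each rival (13 reviewers):
Eta vs Theta: Eta preferred on 2+1+6 = 9 ballots; Eta wins 9–4.
Eta vs Epsilon: Epsilon, 10–3.
Eta vs Gamma: Eta is ranked higher on 2+1 = 3 ballots, Gamma on 10. Gamma wins 10–3.
Eta vs Delta: Eta, 9–4.
Eta beats Theta, Delta; loses to Epsilon, Gamma — 2 pairwise wins.

2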